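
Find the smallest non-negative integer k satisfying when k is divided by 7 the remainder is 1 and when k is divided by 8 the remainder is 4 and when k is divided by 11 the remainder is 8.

316

The moduli are pairwise coprime; N = 7·8·11 = 616.
N/7 = 88; 88 ≡ 4 (mod 7); 4·2 ≡ 1, so inverse 2.
N/8 = 77; 77 ≡ 5 (mod 8); 5·5 ≡ 1, so inverse 5.
N/11 = 56; 56 ≡ 1 (mod 11), inverse 1.
k ≡ 1·88·2 + 4·77·5 + 8·56·1 = 2164.
2164 mod 616 = 316.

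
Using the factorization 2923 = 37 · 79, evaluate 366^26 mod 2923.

1082

Mod 37: 366 ≡ 33; 33^26 ≡ 9 (mod 37).
Mod 79: 366 ≡ 50; 50^26 ≡ 55 (mod 79).
Combine by CRT: x ≡ 9 (mod 37), x ≡ 55 (mod 79) ⇒ x ≡ 1082 (mod 2923).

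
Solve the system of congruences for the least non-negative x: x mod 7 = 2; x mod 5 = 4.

Combine the congruences pairwise.
From x ≡ 2 (mod 7) write x = 2 + 7t. Substituting into x ≡ 4 (mod 5) gives 7t ≡ 2 (mod 5), and since 2⁻¹ ≡ 3 (mod 5), t ≡ 1. Hence x ≡ 2 + 7·1 = 9 (mod 35).

9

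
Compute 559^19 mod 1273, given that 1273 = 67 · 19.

217

Mod 67: 559 ≡ 23; 23^19 ≡ 16 (mod 67).
Mod 19: 559 ≡ 8; by Fermat, exponent reduces to 19 mod 18 = 1; 8^1 ≡ 8 (mod 19).
Combine by CRT: x ≡ 16 (mod 67), x ≡ 8 (mod 19) ⇒ x ≡ 217 (mod 1273).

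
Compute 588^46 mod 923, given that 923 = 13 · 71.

250

Mod 13: 588 ≡ 3; by Fermat, exponent reduces to 46 mod 12 = 10; 3^10 ≡ 3 (mod 13).
Mod 71: 588 ≡ 20; 20^46 ≡ 37 (mod 71).
Combine by CRT: x ≡ 3 (mod 13), x ≡ 37 (mod 71) ⇒ x ≡ 250 (mod 923).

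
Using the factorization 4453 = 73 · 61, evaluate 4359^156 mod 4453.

Mod 73: 4359 ≡ 52; by Fermat, exponent reduces to 156 mod 72 = 12; 52^12 ≡ 72 (mod 73).
Mod 61: 4359 ≡ 28; by Fermat, exponent reduces to 156 mod 60 = 36; 28^36 ≡ 58 (mod 61).
Combine by CRT: x ≡ 72 (mod 73), x ≡ 58 (mod 61) ⇒ x ≡ 729 (mod 4453).

729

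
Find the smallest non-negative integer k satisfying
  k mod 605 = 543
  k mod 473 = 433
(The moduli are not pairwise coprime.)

21718

Combine the congruences pairwise.
gcd(605, 473) = 11 and 11 | (433 − 543), so the pair is consistent; merging gives k ≡ 21718 (mod 26015), where 26015 = lcm(605, 473).
The solution is unique modulo lcm(605, 473) = 26015.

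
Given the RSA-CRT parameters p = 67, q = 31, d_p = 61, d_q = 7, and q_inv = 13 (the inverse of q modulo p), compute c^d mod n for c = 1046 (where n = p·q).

2044

m₁ = c^(d_p) mod p: c ≡ 41 (mod 67), and 41^61 mod 67 = 34.
m₂ = c^(d_q) mod q: c ≡ 23 (mod 31), and 23^7 mod 31 = 29.
h = q_inv·(m₁ − m₂) mod p = 13·(34 − 29) mod 67 = 65.
m = m₂ + h·q = 29 + 65·31 = 2044.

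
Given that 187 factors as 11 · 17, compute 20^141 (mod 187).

97

Mod 11: 20 ≡ 9; by Fermat, exponent reduces to 141 mod 10 = 1; 9^1 ≡ 9 (mod 11).
Mod 17: 20 ≡ 3; by Fermat, exponent reduces to 141 mod 16 = 13; 3^13 ≡ 12 (mod 17).
Combine by CRT: x ≡ 9 (mod 11), x ≡ 12 (mod 17) ⇒ x ≡ 97 (mod 187).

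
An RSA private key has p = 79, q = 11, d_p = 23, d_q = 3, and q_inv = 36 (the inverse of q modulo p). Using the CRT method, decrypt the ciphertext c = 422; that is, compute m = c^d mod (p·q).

m₁ = c^(d_p) mod p: c ≡ 27 (mod 79), and 27^23 mod 79 = 33.
m₂ = c^(d_q) mod q: c ≡ 4 (mod 11), and 4^3 mod 11 = 9.
h = q_inv·(m₁ − m₂) mod p = 36·(33 − 9) mod 79 = 74.
m = m₂ + h·q = 9 + 74·11 = 823.

823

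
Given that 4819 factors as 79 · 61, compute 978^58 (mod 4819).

Mod 79: 978 ≡ 30; 30^58 ≡ 45 (mod 79).
Mod 61: 978 ≡ 2; 2^58 ≡ 46 (mod 61).
Combine by CRT: x ≡ 45 (mod 79), x ≡ 46 (mod 61) ⇒ x ≡ 1388 (mod 4819).

1388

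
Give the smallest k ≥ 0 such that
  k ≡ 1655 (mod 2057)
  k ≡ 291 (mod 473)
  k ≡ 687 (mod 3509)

1653426

gcd(2057, 473) = 11 and 11 | (291 − 1655), so the pair is consistent; merging gives k ≡ 61308 (mod 88451), where 88451 = lcm(2057, 473).
gcd(88451, 3509) = 121 and 121 | (687 − 61308), so the pair is consistent; merging gives k ≡ 1653426 (mod 2565079), where 2565079 = lcm(88451, 3509).
The solution is unique modulo lcm(2057, 473, 3509) = 2565079.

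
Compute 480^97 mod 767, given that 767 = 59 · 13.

415

Mod 59: 480 ≡ 8; by Fermat, exponent reduces to 97 mod 58 = 39; 8^39 ≡ 2 (mod 59).
Mod 13: 480 ≡ 12; by Fermat, exponent reduces to 97 mod 12 = 1; 12^1 ≡ 12 (mod 13).
Combine by CRT: x ≡ 2 (mod 59), x ≡ 12 (mod 13) ⇒ x ≡ 415 (mod 767).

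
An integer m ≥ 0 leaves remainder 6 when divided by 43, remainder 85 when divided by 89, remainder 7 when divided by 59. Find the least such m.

From m ≡ 6 (mod 43) write m = 6 + 43t. Substituting into m ≡ 85 (mod 89) gives 43t ≡ 79 (mod 89), and since 43⁻¹ ≡ 29 (mod 89), t ≡ 66. Hence m ≡ 6 + 43·66 = 2844 (mod 3827).
From m ≡ 2844 (mod 3827) write m = 2844 + 3827t. Substituting into m ≡ 7 (mod 59) gives 3827t ≡ 54 (mod 59), and since 51⁻¹ ≡ 22 (mod 59), t ≡ 8. Hence m ≡ 2844 + 3827·8 = 33460 (mod 225793).

33460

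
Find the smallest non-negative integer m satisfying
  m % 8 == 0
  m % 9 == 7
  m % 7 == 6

The moduli are pairwise coprime; N = 8·9·7 = 504.
N/8 = 63; 63 ≡ 7 (mod 8); 7·7 ≡ 1, so inverse 7.
N/9 = 56; 56 ≡ 2 (mod 9); 2·5 ≡ 1, so inverse 5.
N/7 = 72; 72 ≡ 2 (mod 7); 2·4 ≡ 1, so inverse 4.
m ≡ 0·63·7 + 7·56·5 + 6·72·4 = 3688.
3688 mod 504 = 160.

160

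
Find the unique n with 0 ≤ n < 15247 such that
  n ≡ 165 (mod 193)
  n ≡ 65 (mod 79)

From n ≡ 165 (mod 193) write n = 165 + 193t. Substituting into n ≡ 65 (mod 79) gives 193t ≡ 58 (mod 79), and since 35⁻¹ ≡ 70 (mod 79), t ≡ 31. Hence n ≡ 165 + 193·31 = 6148 (mod 15247).

6148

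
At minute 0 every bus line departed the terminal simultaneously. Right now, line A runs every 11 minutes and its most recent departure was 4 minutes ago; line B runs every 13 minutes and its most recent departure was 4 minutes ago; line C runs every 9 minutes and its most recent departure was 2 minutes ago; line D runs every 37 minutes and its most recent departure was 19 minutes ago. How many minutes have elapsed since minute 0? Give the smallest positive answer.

From t ≡ 4 (mod 11) write t = 4 + 11s. Substituting into t ≡ 4 (mod 13) gives 11s ≡ 0 (mod 13), and since 11⁻¹ ≡ 6 (mod 13), s ≡ 0. Hence t ≡ 4 + 11·0 = 4 (mod 143).
From t ≡ 4 (mod 143) write t = 4 + 143s. Substituting into t ≡ 2 (mod 9) gives 143s ≡ 7 (mod 9), and since 8⁻¹ ≡ 8 (mod 9), s ≡ 2. Hence t ≡ 4 + 143·2 = 290 (mod 1287).
From t ≡ 290 (mod 1287) write t = 290 + 1287s. Substituting into t ≡ 19 (mod 37) gives 1287s ≡ 25 (mod 37), and since 29⁻¹ ≡ 23 (mod 37), s ≡ 20. Hence t ≡ 290 + 1287·20 = 26030 (mod 47619).

26030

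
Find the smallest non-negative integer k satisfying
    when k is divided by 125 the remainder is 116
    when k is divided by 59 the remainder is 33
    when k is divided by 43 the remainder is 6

258866

The moduli are pairwise coprime; N = 125·59·43 = 317125.
N/125 = 2537; 2537 ≡ 37 (mod 125); 37·98 ≡ 1, so inverse 98.
N/59 = 5375; 5375 ≡ 6 (mod 59); 6·10 ≡ 1, so inverse 10.
N/43 = 7375; 7375 ≡ 22 (mod 43); 22·2 ≡ 1, so inverse 2.
k ≡ 116·2537·98 + 33·5375·10 + 6·7375·2 = 30702866.
30702866 mod 317125 = 258866.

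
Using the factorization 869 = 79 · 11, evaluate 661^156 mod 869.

Mod 79: 661 ≡ 29; since 78 | 156, by Fermat 29^156 ≡ 1 (mod 79).
Mod 11: 661 ≡ 1; by Fermat, exponent reduces to 156 mod 10 = 6; 1^6 ≡ 1 (mod 11).
Combine by CRT: x ≡ 1 (mod 79), x ≡ 1 (mod 11) ⇒ x ≡ 1 (mod 869).

1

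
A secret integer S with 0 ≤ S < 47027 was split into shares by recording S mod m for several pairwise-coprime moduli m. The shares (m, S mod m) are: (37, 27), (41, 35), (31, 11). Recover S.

From S ≡ 27 (mod 37) write S = 27 + 37t. Substituting into S ≡ 35 (mod 41) gives 37t ≡ 8 (mod 41), and since 37⁻¹ ≡ 10 (mod 41), t ≡ 39. Hence S ≡ 27 + 37·39 = 1470 (mod 1517).
From S ≡ 1470 (mod 1517) write S = 1470 + 1517t. Substituting into S ≡ 11 (mod 31) gives 1517t ≡ 29 (mod 31), and since 29⁻¹ ≡ 15 (mod 31), t ≡ 1. Hence S ≡ 1470 + 1517·1 = 2987 (mod 47027).

2987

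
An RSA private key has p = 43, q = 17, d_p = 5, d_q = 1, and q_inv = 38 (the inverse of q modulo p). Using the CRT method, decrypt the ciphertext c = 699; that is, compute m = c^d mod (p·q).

274

m₁ = c^(d_p) mod p: c ≡ 11 (mod 43), and 11^5 mod 43 = 16.
m₂ = c^(d_q) mod q: c ≡ 2 (mod 17), and 2^1 mod 17 = 2.
h = q_inv·(m₁ − m₂) mod p = 38·(16 − 2) mod 43 = 16.
m = m₂ + h·q = 2 + 16·17 = 274.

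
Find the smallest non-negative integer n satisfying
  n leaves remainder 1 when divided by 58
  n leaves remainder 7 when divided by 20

gcd(58, 20) = 2 and 2 | (7 − 1), so the pair is consistent; merging gives n ≡ 407 (mod 580), where 580 = lcm(58, 20).
The solution is unique modulo lcm(58, 20) = 580.

407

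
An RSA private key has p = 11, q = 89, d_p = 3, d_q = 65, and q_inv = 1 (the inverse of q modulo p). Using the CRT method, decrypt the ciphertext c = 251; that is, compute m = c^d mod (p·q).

762

m₁ = c^(d_p) mod p: c ≡ 9 (mod 11), and 9^3 mod 11 = 3.
m₂ = c^(d_q) mod q: c ≡ 73 (mod 89), and 73^65 mod 89 = 50.
h = q_inv·(m₁ − m₂) mod p = 1·(3 − 50) mod 11 = 8.
m = m₂ + h·q = 50 + 8·89 = 762.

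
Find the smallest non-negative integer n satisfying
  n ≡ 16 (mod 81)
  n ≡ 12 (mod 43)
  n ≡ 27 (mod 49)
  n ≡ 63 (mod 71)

9962854

The moduli are pairwise coprime; M = 81·43·49·71 = 12117357.
M/81 = 149597; 149597 ≡ 71 (mod 81); 71·8 ≡ 1, so inverse 8.
M/43 = 281799; 281799 ≡ 20 (mod 43); 20·28 ≡ 1, so inverse 28.
M/49 = 247293; 247293 ≡ 39 (mod 49); 39·44 ≡ 1, so inverse 44.
M/71 = 170667; 170667 ≡ 54 (mod 71); 54·25 ≡ 1, so inverse 25.
n ≡ 16·149597·8 + 12·281799·28 + 27·247293·44 + 63·170667·25 = 676417489.
676417489 mod 12117357 = 9962854.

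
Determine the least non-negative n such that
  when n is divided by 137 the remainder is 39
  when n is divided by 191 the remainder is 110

From n ≡ 39 (mod 137) write n = 39 + 137t. Substituting into n ≡ 110 (mod 191) gives 137t ≡ 71 (mod 191), and since 137⁻¹ ≡ 145 (mod 191), t ≡ 172. Hence n ≡ 39 + 137·172 = 23603 (mod 26167).

23603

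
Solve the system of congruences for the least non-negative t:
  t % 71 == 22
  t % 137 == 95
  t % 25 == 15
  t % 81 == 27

From t ≡ 22 (mod 71) write t = 22 + 71s. Substituting into t ≡ 95 (mod 137) gives 71s ≡ 73 (mod 137), and since 71⁻¹ ≡ 110 (mod 137), s ≡ 84. Hence t ≡ 22 + 71·84 = 5986 (mod 9727).
From t ≡ 5986 (mod 9727) write t = 5986 + 9727s. Substituting into t ≡ 15 (mod 25) gives 9727s ≡ 4 (mod 25), and since 2⁻¹ ≡ 13 (mod 25), s ≡ 2. Hence t ≡ 5986 + 9727·2 = 25440 (mod 243175).
From t ≡ 25440 (mod 243175) write t = 25440 + 243175s. Substituting into t ≡ 27 (mod 81) gives 243175s ≡ 21 (mod 81), and since 13⁻¹ ≡ 25 (mod 81), s ≡ 39. Hence t ≡ 25440 + 243175·39 = 9509265 (mod 19697175).

9509265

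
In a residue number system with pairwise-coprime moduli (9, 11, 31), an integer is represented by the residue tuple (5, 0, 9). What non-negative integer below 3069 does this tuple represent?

The moduli are pairwise coprime; N = 9·11·31 = 3069.
N/9 = 341; 341 ≡ 8 (mod 9); 8·8 ≡ 1, so inverse 8.
N/11 = 279; 279 ≡ 4 (mod 11); 4·3 ≡ 1, so inverse 3.
N/31 = 99; 99 ≡ 6 (mod 31); 6·26 ≡ 1, so inverse 26.
x ≡ 5·341·8 + 0·279·3 + 9·99·26 = 36806.
36806 mod 3069 = 3047.

3047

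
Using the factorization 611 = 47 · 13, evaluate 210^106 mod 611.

400

Mod 47: 210 ≡ 22; by Fermat, exponent reduces to 106 mod 46 = 14; 22^14 ≡ 24 (mod 47).
Mod 13: 210 ≡ 2; by Fermat, exponent reduces to 106 mod 12 = 10; 2^10 ≡ 10 (mod 13).
Combine by CRT: x ≡ 24 (mod 47), x ≡ 10 (mod 13) ⇒ x ≡ 400 (mod 611).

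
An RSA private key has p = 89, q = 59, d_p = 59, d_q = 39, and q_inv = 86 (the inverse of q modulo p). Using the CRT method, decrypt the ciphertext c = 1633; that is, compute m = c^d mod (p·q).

m₁ = c^(d_p) mod p: c ≡ 31 (mod 89), and 31^59 mod 89 = 61.
m₂ = c^(d_q) mod q: c ≡ 40 (mod 59), and 40^39 mod 59 = 8.
h = q_inv·(m₁ − m₂) mod p = 86·(61 − 8) mod 89 = 19.
m = m₂ + h·q = 8 + 19·59 = 1129.

1129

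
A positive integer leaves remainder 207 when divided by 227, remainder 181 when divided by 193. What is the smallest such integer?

From x ≡ 207 (mod 227) write x = 207 + 227t. Substituting into x ≡ 181 (mod 193) gives 227t ≡ 167 (mod 193), and since 34⁻¹ ≡ 176 (mod 193), t ≡ 56. Hence x ≡ 207 + 227·56 = 12919 (mod 43811).

12919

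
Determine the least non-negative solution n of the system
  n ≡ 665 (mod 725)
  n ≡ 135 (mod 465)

gcd(725, 465) = 5 and 5 | (135 − 665), so the pair is consistent; merging gives n ≡ 17340 (mod 67425), where 67425 = lcm(725, 465).
The solution is unique modulo lcm(725, 465) = 67425.

17340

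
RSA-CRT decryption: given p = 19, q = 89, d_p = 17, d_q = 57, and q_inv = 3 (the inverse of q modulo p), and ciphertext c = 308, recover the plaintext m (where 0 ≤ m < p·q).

m₁ = c^(d_p) mod p: c ≡ 4 (mod 19), and 4^17 mod 19 = 5.
m₂ = c^(d_q) mod q: c ≡ 41 (mod 89), and 41^57 mod 89 = 75.
h = q_inv·(m₁ − m₂) mod p = 3·(5 − 75) mod 19 = 18.
m = m₂ + h·q = 75 + 18·89 = 1677.

1677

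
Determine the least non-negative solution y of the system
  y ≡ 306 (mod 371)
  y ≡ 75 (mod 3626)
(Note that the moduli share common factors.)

gcd(371, 3626) = 7 and 7 | (75 − 306), so the pair is consistent; merging gives y ≡ 134237 (mod 192178), where 192178 = lcm(371, 3626).
The solution is unique modulo lcm(371, 3626) = 192178.

134237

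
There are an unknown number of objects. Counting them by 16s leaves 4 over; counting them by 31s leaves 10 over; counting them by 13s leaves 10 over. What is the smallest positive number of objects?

From N ≡ 4 (mod 16) write N = 4 + 16t. Substituting into N ≡ 10 (mod 31) gives 16t ≡ 6 (mod 31), and since 16⁻¹ ≡ 2 (mod 31), t ≡ 12. Hence N ≡ 4 + 16·12 = 196 (mod 496).
From N ≡ 196 (mod 496) write N = 196 + 496t. Substituting into N ≡ 10 (mod 13) gives 496t ≡ 9 (mod 13), and since 2⁻¹ ≡ 7 (mod 13), t ≡ 11. Hence N ≡ 196 + 496·11 = 5652 (mod 6448).

5652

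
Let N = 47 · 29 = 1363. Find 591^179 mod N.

Mod 47: 591 ≡ 27; by Fermat, exponent reduces to 179 mod 46 = 41; 27^41 ≡ 28 (mod 47).
Mod 29: 591 ≡ 11; by Fermat, exponent reduces to 179 mod 28 = 11; 11^11 ≡ 10 (mod 29).
Combine by CRT: x ≡ 28 (mod 47), x ≡ 10 (mod 29) ⇒ x ≡ 1344 (mod 1363).

1344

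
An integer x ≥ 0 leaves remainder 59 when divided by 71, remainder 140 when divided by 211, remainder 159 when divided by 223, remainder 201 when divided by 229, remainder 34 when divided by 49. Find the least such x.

From x ≡ 59 (mod 71) write x = 59 + 71t. Substituting into x ≡ 140 (mod 211) gives 71t ≡ 81 (mod 211), and since 71⁻¹ ≡ 107 (mod 211), t ≡ 16. Hence x ≡ 59 + 71·16 = 1195 (mod 14981).
From x ≡ 1195 (mod 14981) write x = 1195 + 14981t. Substituting into x ≡ 159 (mod 223) gives 14981t ≡ 79 (mod 223), and since 40⁻¹ ≡ 184 (mod 223), t ≡ 41. Hence x ≡ 1195 + 14981·41 = 615416 (mod 3340763).
From x ≡ 615416 (mod 3340763) write x = 615416 + 3340763t. Substituting into x ≡ 201 (mod 229) gives 3340763t ≡ 108 (mod 229), and since 111⁻¹ ≡ 196 (mod 229), t ≡ 100. Hence x ≡ 615416 + 3340763·100 = 334691716 (mod 765034727).
From x ≡ 334691716 (mod 765034727) write x = 334691716 + 765034727t. Substituting into x ≡ 34 (mod 49) gives 765034727t ≡ 25 (mod 49), and since 30⁻¹ ≡ 18 (mod 49), t ≡ 9. Hence x ≡ 334691716 + 765034727·9 = 7220004259 (mod 37486701623).

7220004259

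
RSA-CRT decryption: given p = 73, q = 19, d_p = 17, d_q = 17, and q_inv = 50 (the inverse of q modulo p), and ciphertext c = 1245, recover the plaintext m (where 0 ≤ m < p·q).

m₁ = c^(d_p) mod p: c ≡ 4 (mod 73), and 4^17 mod 73 = 55.
m₂ = c^(d_q) mod q: c ≡ 10 (mod 19), and 10^17 mod 19 = 2.
h = q_inv·(m₁ − m₂) mod p = 50·(55 − 2) mod 73 = 22.
m = m₂ + h·q = 2 + 22·19 = 420.

420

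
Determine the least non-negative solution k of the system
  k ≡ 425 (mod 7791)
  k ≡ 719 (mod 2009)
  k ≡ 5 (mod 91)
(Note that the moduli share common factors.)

gcd(7791, 2009) = 49 and 49 | (719 − 425), so the pair is consistent; merging gives k ≡ 54962 (mod 319431), where 319431 = lcm(7791, 2009).
gcd(319431, 91) = 7 and 7 | (5 − 54962), so the pair is consistent; merging gives k ≡ 2929841 (mod 4152603), where 4152603 = lcm(319431, 91).
The solution is unique modulo lcm(7791, 2009, 91) = 4152603.

2929841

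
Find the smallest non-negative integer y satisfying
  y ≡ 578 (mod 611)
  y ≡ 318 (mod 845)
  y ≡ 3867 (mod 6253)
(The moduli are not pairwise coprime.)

1329503

gcd(611, 845) = 13 and 13 | (318 − 578), so the pair is consistent; merging gives y ≡ 18908 (mod 39715), where 39715 = lcm(611, 845).
gcd(39715, 6253) = 169 and 169 | (3867 − 18908), so the pair is consistent; merging gives y ≡ 1329503 (mod 1469455), where 1469455 = lcm(39715, 6253).
The solution is unique modulo lcm(611, 845, 6253) = 1469455.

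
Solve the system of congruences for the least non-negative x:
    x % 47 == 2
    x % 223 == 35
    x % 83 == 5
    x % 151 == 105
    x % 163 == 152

The moduli are pairwise coprime; N = 47·223·83·151·163 = 21411414799.
N/47 = 455562017; 455562017 ≡ 41 (mod 47); 41·39 ≡ 1, so inverse 39.
N/223 = 96015313; 96015313 ≡ 210 (mod 223); 210·120 ≡ 1, so inverse 120.
N/83 = 257968853; 257968853 ≡ 39 (mod 83); 39·66 ≡ 1, so inverse 66.
N/151 = 141797449; 141797449 ≡ 144 (mod 151); 144·43 ≡ 1, so inverse 43.
N/163 = 131358373; 131358373 ≡ 96 (mod 163); 96·90 ≡ 1, so inverse 90.
x ≡ 2·455562017·39 + 35·96015313·120 + 5·257968853·66 + 105·141797449·43 + 152·131358373·90 = 2961125898291.
2961125898291 mod 21411414799 = 6350656029.

6350656029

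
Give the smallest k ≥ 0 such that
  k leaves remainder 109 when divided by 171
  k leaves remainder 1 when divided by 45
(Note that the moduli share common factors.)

gcd(171, 45) = 9 and 9 | (1 − 109), so the pair is consistent; merging gives k ≡ 451 (mod 855), where 855 = lcm(171, 45).
The solution is unique modulo lcm(171, 45) = 855.

451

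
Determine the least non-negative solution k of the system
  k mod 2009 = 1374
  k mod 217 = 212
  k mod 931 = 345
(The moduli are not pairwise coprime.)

gcd(2009, 217) = 7 and 7 | (212 − 1374), so the pair is consistent; merging gives k ≡ 37536 (mod 62279), where 62279 = lcm(2009, 217).
gcd(62279, 931) = 49 and 49 | (345 − 37536), so the pair is consistent; merging gives k ≡ 598047 (mod 1183301), where 1183301 = lcm(62279, 931).
The solution is unique modulo lcm(2009, 217, 931) = 1183301.

598047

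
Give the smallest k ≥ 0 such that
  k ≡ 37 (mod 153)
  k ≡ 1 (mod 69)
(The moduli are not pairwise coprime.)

Combine the congruences pairwise.
gcd(153, 69) = 3 and 3 | (1 − 37), so the pair is consistent; merging gives k ≡ 2485 (mod 3519), where 3519 = lcm(153, 69).
The solution is unique modulo lcm(153, 69) = 3519.

2485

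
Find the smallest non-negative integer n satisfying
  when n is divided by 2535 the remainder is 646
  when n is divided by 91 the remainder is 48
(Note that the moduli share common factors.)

Combine the congruences pairwise.
gcd(2535, 91) = 13 and 13 | (48 − 646), so the pair is consistent; merging gives n ≡ 10786 (mod 17745), where 17745 = lcm(2535, 91).
The solution is unique modulo lcm(2535, 91) = 17745.

10786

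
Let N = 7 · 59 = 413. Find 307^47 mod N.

Mod 7: 307 ≡ 6; by Fermat, exponent reduces to 47 mod 6 = 5; 6^5 ≡ 6 (mod 7).
Mod 59: 307 ≡ 12; 12^47 ≡ 20 (mod 59).
Combine by CRT: x ≡ 6 (mod 7), x ≡ 20 (mod 59) ⇒ x ≡ 20 (mod 413).

20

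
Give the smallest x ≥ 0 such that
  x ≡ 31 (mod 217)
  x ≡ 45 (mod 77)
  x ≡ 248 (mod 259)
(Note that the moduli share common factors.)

40393

gcd(217, 77) = 7 and 7 | (45 − 31), so the pair is consistent; merging gives x ≡ 2201 (mod 2387), where 2387 = lcm(217, 77).
gcd(2387, 259) = 7 and 7 | (248 − 2201), so the pair is consistent; merging gives x ≡ 40393 (mod 88319), where 88319 = lcm(2387, 259).
The solution is unique modulo lcm(217, 77, 259) = 88319.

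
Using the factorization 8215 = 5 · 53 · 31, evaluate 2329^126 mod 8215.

Mod 5: 2329 ≡ 4; by Fermat, exponent reduces to 126 mod 4 = 2; 4^2 ≡ 1 (mod 5).
Mod 53: 2329 ≡ 50; by Fermat, exponent reduces to 126 mod 52 = 22; 50^22 ≡ 17 (mod 53).
Mod 31: 2329 ≡ 4; by Fermat, exponent reduces to 126 mod 30 = 6; 4^6 ≡ 4 (mod 31).
Combine by CRT: x ≡ 1 (mod 5), x ≡ 17 (mod 53), x ≡ 4 (mod 31) ⇒ x ≡ 8126 (mod 8215).

8126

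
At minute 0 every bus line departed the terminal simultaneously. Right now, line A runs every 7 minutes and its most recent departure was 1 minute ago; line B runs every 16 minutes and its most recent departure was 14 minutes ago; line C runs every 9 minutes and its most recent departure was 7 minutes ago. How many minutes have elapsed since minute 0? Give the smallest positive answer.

The moduli are pairwise coprime; N = 7·16·9 = 1008.
N/7 = 144; 144 ≡ 4 (mod 7); 4·2 ≡ 1, so inverse 2.
N/16 = 63; 63 ≡ 15 (mod 16); 15·15 ≡ 1, so inverse 15.
N/9 = 112; 112 ≡ 4 (mod 9); 4·7 ≡ 1, so inverse 7.
t ≡ 1·144·2 + 14·63·15 + 7·112·7 = 19006.
19006 mod 1008 = 862.

862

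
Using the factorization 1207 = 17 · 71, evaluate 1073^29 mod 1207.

Mod 17: 1073 ≡ 2; by Fermat, exponent reduces to 29 mod 16 = 13; 2^13 ≡ 15 (mod 17).
Mod 71: 1073 ≡ 8; 8^29 ≡ 6 (mod 71).
Combine by CRT: x ≡ 15 (mod 17), x ≡ 6 (mod 71) ⇒ x ≡ 219 (mod 1207).

219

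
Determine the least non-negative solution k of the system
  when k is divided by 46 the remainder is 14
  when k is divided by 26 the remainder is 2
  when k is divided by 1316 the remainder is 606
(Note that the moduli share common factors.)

Combine the congruences pairwise.
gcd(46, 26) = 2 and 2 | (2 − 14), so the pair is consistent; merging gives k ≡ 106 (mod 598), where 598 = lcm(46, 26).
gcd(598, 1316) = 2 and 2 | (606 − 106), so the pair is consistent; merging gives k ≡ 323026 (mod 393484), where 393484 = lcm(598, 1316).
The solution is unique modulo lcm(46, 26, 1316) = 393484.

323026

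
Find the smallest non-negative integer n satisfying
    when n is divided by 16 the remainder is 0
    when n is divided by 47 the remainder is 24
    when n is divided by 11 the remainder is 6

From n ≡ 0 (mod 16) write n = 0 + 16t. Substituting into n ≡ 24 (mod 47) gives 16t ≡ 24 (mod 47), and since 16⁻¹ ≡ 3 (mod 47), t ≡ 25. Hence n ≡ 0 + 16·25 = 400 (mod 752).
From n ≡ 400 (mod 752) write n = 400 + 752t. Substituting into n ≡ 6 (mod 11) gives 752t ≡ 2 (mod 11), and since 4⁻¹ ≡ 3 (mod 11), t ≡ 6. Hence n ≡ 400 + 752·6 = 4912 (mod 8272).

4912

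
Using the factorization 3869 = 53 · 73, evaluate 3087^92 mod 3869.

649

Mod 53: 3087 ≡ 13; by Fermat, exponent reduces to 92 mod 52 = 40; 13^40 ≡ 13 (mod 53).
Mod 73: 3087 ≡ 21; by Fermat, exponent reduces to 92 mod 72 = 20; 21^20 ≡ 65 (mod 73).
Combine by CRT: x ≡ 13 (mod 53), x ≡ 65 (mod 73) ⇒ x ≡ 649 (mod 3869).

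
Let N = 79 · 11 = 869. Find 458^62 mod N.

742

Mod 79: 458 ≡ 63; 63^62 ≡ 31 (mod 79).
Mod 11: 458 ≡ 7; by Fermat, exponent reduces to 62 mod 10 = 2; 7^2 ≡ 5 (mod 11).
Combine by CRT: x ≡ 31 (mod 79), x ≡ 5 (mod 11) ⇒ x ≡ 742 (mod 869).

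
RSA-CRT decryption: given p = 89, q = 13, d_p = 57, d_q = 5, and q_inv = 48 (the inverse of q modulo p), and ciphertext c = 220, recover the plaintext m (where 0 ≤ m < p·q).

m₁ = c^(d_p) mod p: c ≡ 42 (mod 89), and 42^57 mod 89 = 79.
m₂ = c^(d_q) mod q: c ≡ 12 (mod 13), and 12^5 mod 13 = 12.
h = q_inv·(m₁ − m₂) mod p = 48·(79 − 12) mod 89 = 12.
m = m₂ + h·q = 12 + 12·13 = 168.

168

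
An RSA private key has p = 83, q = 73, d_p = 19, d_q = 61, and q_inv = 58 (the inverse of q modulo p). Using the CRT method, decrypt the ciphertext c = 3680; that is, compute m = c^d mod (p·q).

m₁ = c^(d_p) mod p: c ≡ 28 (mod 83), and 28^19 mod 83 = 44.
m₂ = c^(d_q) mod q: c ≡ 30 (mod 73), and 30^61 mod 73 = 43.
h = q_inv·(m₁ − m₂) mod p = 58·(44 − 43) mod 83 = 58.
m = m₂ + h·q = 43 + 58·73 = 4277.

4277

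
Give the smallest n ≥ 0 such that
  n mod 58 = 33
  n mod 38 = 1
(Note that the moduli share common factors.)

381

gcd(58, 38) = 2 and 2 | (1 − 33), so the pair is consistent; merging gives n ≡ 381 (mod 1102), where 1102 = lcm(58, 38).
The solution is unique modulo lcm(58, 38) = 1102.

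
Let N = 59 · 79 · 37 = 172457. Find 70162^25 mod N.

168989

Mod 59: 70162 ≡ 11; 11^25 ≡ 13 (mod 59).
Mod 79: 70162 ≡ 10; 10^25 ≡ 8 (mod 79).
Mod 37: 70162 ≡ 10; 10^25 ≡ 10 (mod 37).
Combine by CRT: x ≡ 13 (mod 59), x ≡ 8 (mod 79), x ≡ 10 (mod 37) ⇒ x ≡ 168989 (mod 172457).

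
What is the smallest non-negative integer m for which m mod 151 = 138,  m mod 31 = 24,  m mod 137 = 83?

From m ≡ 138 (mod 151) write m = 138 + 151t. Substituting into m ≡ 24 (mod 31) gives 151t ≡ 10 (mod 31), and since 27⁻¹ ≡ 23 (mod 31), t ≡ 13. Hence m ≡ 138 + 151·13 = 2101 (mod 4681).
From m ≡ 2101 (mod 4681) write m = 2101 + 4681t. Substituting into m ≡ 83 (mod 137) gives 4681t ≡ 37 (mod 137), and since 23⁻¹ ≡ 6 (mod 137), t ≡ 85. Hence m ≡ 2101 + 4681·85 = 399986 (mod 641297).

399986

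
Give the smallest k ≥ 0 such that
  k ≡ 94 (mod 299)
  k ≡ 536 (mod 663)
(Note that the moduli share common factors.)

gcd(299, 663) = 13 and 13 | (536 − 94), so the pair is consistent; merging gives k ≡ 5177 (mod 15249), where 15249 = lcm(299, 663).
The solution is unique modulo lcm(299, 663) = 15249.

5177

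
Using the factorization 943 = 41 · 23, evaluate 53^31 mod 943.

Mod 41: 53 ≡ 12; 12^31 ≡ 15 (mod 41).
Mod 23: 53 ≡ 7; by Fermat, exponent reduces to 31 mod 22 = 9; 7^9 ≡ 15 (mod 23).
Combine by CRT: x ≡ 15 (mod 41), x ≡ 15 (mod 23) ⇒ x ≡ 15 (mod 943).

15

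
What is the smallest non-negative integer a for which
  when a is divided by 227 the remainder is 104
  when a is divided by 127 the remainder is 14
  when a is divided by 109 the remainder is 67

1288556

From a ≡ 104 (mod 227) write a = 104 + 227t. Substituting into a ≡ 14 (mod 127) gives 227t ≡ 37 (mod 127), and since 100⁻¹ ≡ 47 (mod 127), t ≡ 88. Hence a ≡ 104 + 227·88 = 20080 (mod 28829).
From a ≡ 20080 (mod 28829) write a = 20080 + 28829t. Substituting into a ≡ 67 (mod 109) gives 28829t ≡ 43 (mod 109), and since 53⁻¹ ≡ 72 (mod 109), t ≡ 44. Hence a ≡ 20080 + 28829·44 = 1288556 (mod 3142361).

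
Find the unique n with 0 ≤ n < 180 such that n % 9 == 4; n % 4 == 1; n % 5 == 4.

The moduli are pairwise coprime; M = 9·4·5 = 180.
M/9 = 20; 20 ≡ 2 (mod 9); 2·5 ≡ 1, so inverse 5.
M/4 = 45; 45 ≡ 1 (mod 4), inverse 1.
M/5 = 36; 36 ≡ 1 (mod 5), inverse 1.
n ≡ 4·20·5 + 1·45·1 + 4·36·1 = 589.
589 mod 180 = 49.

49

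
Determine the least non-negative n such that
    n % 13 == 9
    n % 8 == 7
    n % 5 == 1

191

From n ≡ 9 (mod 13) write n = 9 + 13t. Substituting into n ≡ 7 (mod 8) gives 13t ≡ 6 (mod 8), and since 5⁻¹ ≡ 5 (mod 8), t ≡ 6. Hence n ≡ 9 + 13·6 = 87 (mod 104).
From n ≡ 87 (mod 104) write n = 87 + 104t. Substituting into n ≡ 1 (mod 5) gives 104t ≡ 4 (mod 5), and since 4⁻¹ ≡ 4 (mod 5), t ≡ 1. Hence n ≡ 87 + 104·1 = 191 (mod 520).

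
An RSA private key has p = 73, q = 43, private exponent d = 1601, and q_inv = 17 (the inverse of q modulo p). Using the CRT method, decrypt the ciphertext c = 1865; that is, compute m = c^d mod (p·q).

623

d_p = d mod (p−1) = 1601 mod 72 = 17; d_q = d mod (q−1) = 5.
m₁ = c^(d_p) mod p: c ≡ 40 (mod 73), and 40^17 mod 73 = 39.
m₂ = c^(d_q) mod q: c ≡ 16 (mod 43), and 16^5 mod 43 = 21.
h = q_inv·(m₁ − m₂) mod p = 17·(39 − 21) mod 73 = 14.
m = m₂ + h·q = 21 + 14·43 = 623.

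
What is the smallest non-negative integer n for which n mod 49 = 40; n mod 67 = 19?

From n ≡ 40 (mod 49) write n = 40 + 49t. Substituting into n ≡ 19 (mod 67) gives 49t ≡ 46 (mod 67), and since 49⁻¹ ≡ 26 (mod 67), t ≡ 57. Hence n ≡ 40 + 49·57 = 2833 (mod 3283).

2833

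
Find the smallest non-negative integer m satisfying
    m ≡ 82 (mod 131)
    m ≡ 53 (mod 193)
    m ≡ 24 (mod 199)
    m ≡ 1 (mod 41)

154979632

The moduli are pairwise coprime; N = 131·193·199·41 = 206283997.
N/131 = 1574687; 1574687 ≡ 67 (mod 131); 67·88 ≡ 1, so inverse 88.
N/193 = 1068829; 1068829 ≡ 188 (mod 193); 188·77 ≡ 1, so inverse 77.
N/199 = 1036603; 1036603 ≡ 12 (mod 199); 12·83 ≡ 1, so inverse 83.
N/41 = 5031317; 5031317 ≡ 2 (mod 41); 2·21 ≡ 1, so inverse 21.
m ≡ 82·1574687·88 + 53·1068829·77 + 24·1036603·83 + 1·5031317·21 = 17895403374.
17895403374 mod 206283997 = 154979632.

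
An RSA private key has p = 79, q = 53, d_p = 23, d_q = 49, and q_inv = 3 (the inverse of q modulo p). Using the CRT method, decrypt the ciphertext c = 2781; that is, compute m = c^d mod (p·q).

m₁ = c^(d_p) mod p: c ≡ 16 (mod 79), and 16^23 mod 79 = 31.
m₂ = c^(d_q) mod q: c ≡ 25 (mod 53), and 25^49 mod 53 = 37.
h = q_inv·(m₁ − m₂) mod p = 3·(31 − 37) mod 79 = 61.
m = m₂ + h·q = 37 + 61·53 = 3270.

3270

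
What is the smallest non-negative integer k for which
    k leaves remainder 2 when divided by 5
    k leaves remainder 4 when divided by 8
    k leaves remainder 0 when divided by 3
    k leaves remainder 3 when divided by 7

612

The moduli are pairwise coprime; N = 5·8·3·7 = 840.
N/5 = 168; 168 ≡ 3 (mod 5); 3·2 ≡ 1, so inverse 2.
N/8 = 105; 105 ≡ 1 (mod 8), inverse 1.
N/3 = 280; 280 ≡ 1 (mod 3), inverse 1.
N/7 = 120; 120 ≡ 1 (mod 7), inverse 1.
k ≡ 2·168·2 + 4·105·1 + 0·280·1 + 3·120·1 = 1452.
1452 mod 840 = 612.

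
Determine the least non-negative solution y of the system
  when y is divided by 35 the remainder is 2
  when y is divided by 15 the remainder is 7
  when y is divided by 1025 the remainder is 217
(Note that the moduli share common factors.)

3292

gcd(35, 15) = 5 and 5 | (7 − 2), so the pair is consistent; merging gives y ≡ 37 (mod 105), where 105 = lcm(35, 15).
gcd(105, 1025) = 5 and 5 | (217 − 37), so the pair is consistent; merging gives y ≡ 3292 (mod 21525), where 21525 = lcm(105, 1025).
The solution is unique modulo lcm(35, 15, 1025) = 21525.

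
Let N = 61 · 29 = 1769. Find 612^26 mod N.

Mod 61: 612 ≡ 2; 2^26 ≡ 19 (mod 61).
Mod 29: 612 ≡ 3; 3^26 ≡ 13 (mod 29).
Combine by CRT: x ≡ 19 (mod 61), x ≡ 13 (mod 29) ⇒ x ≡ 1666 (mod 1769).

1666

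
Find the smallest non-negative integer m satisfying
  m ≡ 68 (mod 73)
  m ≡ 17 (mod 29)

1090

From m ≡ 68 (mod 73) write m = 68 + 73t. Substituting into m ≡ 17 (mod 29) gives 73t ≡ 7 (mod 29), and since 15⁻¹ ≡ 2 (mod 29), t ≡ 14. Hence m ≡ 68 + 73·14 = 1090 (mod 2117).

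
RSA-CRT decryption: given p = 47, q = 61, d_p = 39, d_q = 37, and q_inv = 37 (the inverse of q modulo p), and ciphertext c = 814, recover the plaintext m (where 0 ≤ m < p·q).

m₁ = c^(d_p) mod p: c ≡ 15 (mod 47), and 15^39 mod 47 = 20.
m₂ = c^(d_q) mod q: c ≡ 21 (mod 61), and 21^37 mod 61 = 21.
h = q_inv·(m₁ − m₂) mod p = 37·(20 − 21) mod 47 = 10.
m = m₂ + h·q = 21 + 10·61 = 631.

631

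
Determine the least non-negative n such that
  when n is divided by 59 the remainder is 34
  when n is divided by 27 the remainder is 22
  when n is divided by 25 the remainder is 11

211

Combine the congruences pairwise.
From n ≡ 34 (mod 59) write n = 34 + 59t. Substituting into n ≡ 22 (mod 27) gives 59t ≡ 15 (mod 27), and since 5⁻¹ ≡ 11 (mod 27), t ≡ 3. Hence n ≡ 34 + 59·3 = 211 (mod 1593).
From n ≡ 211 (mod 1593) write n = 211 + 1593t. Substituting into n ≡ 11 (mod 25) gives 1593t ≡ 0 (mod 25), and since 18⁻¹ ≡ 7 (mod 25), t ≡ 0. Hence n ≡ 211 + 1593·0 = 211 (mod 39825).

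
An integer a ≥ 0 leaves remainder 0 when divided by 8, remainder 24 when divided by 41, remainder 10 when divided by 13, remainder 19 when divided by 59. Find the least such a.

137784

From a ≡ 0 (mod 8) write a = 0 + 8t. Substituting into a ≡ 24 (mod 41) gives 8t ≡ 24 (mod 41), and since 8⁻¹ ≡ 36 (mod 41), t ≡ 3. Hence a ≡ 0 + 8·3 = 24 (mod 328).
From a ≡ 24 (mod 328) write a = 24 + 328t. Substituting into a ≡ 10 (mod 13) gives 328t ≡ 12 (mod 13), and since 3⁻¹ ≡ 9 (mod 13), t ≡ 4. Hence a ≡ 24 + 328·4 = 1336 (mod 4264).
From a ≡ 1336 (mod 4264) write a = 1336 + 4264t. Substituting into a ≡ 19 (mod 59) gives 4264t ≡ 40 (mod 59), and since 16⁻¹ ≡ 48 (mod 59), t ≡ 32. Hence a ≡ 1336 + 4264·32 = 137784 (mod 251576).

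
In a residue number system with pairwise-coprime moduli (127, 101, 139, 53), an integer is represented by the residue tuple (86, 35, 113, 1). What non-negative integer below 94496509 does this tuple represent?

The moduli are pairwise coprime; N = 127·101·139·53 = 94496509.
N/127 = 744067; 744067 ≡ 101 (mod 127); 101·83 ≡ 1, so inverse 83.
N/101 = 935609; 935609 ≡ 46 (mod 101); 46·11 ≡ 1, so inverse 11.
N/139 = 679831; 679831 ≡ 121 (mod 139); 121·54 ≡ 1, so inverse 54.
N/53 = 1782953; 1782953 ≡ 33 (mod 53); 33·45 ≡ 1, so inverse 45.
x ≡ 86·744067·83 + 35·935609·11 + 113·679831·54 + 1·1782953·45 = 9899921358.
9899921358 mod 94496509 = 72284422.

72284422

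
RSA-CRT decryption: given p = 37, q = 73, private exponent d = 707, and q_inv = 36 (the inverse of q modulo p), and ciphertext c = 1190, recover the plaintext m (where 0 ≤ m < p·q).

d_p = d mod (p−1) = 707 mod 36 = 23; d_q = d mod (q−1) = 59.
m₁ = c^(d_p) mod p: c ≡ 6 (mod 37), and 6^23 mod 37 = 31.
m₂ = c^(d_q) mod q: c ≡ 22 (mod 73), and 22^59 mod 73 = 63.
h = q_inv·(m₁ − m₂) mod p = 36·(31 − 63) mod 37 = 32.
m = m₂ + h·q = 63 + 32·73 = 2399.

2399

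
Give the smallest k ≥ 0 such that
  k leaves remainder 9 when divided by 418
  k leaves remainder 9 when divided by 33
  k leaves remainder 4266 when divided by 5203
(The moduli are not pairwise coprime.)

269619

Combine the congruences pairwise.
gcd(418, 33) = 11 and 11 | (9 − 9), so the pair is consistent; merging gives k ≡ 9 (mod 1254), where 1254 = lcm(418, 33).
gcd(1254, 5203) = 11 and 11 | (4266 − 9), so the pair is consistent; merging gives k ≡ 269619 (mod 593142), where 593142 = lcm(1254, 5203).
The solution is unique modulo lcm(418, 33, 5203) = 593142.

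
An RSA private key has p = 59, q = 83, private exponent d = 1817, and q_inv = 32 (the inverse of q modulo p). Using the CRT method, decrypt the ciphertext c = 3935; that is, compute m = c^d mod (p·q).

d_p = d mod (p−1) = 1817 mod 58 = 19; d_q = d mod (q−1) = 13.
m₁ = c^(d_p) mod p: c ≡ 41 (mod 59), and 41^19 mod 59 = 27.
m₂ = c^(d_q) mod q: c ≡ 34 (mod 83), and 34^13 mod 83 = 8.
h = q_inv·(m₁ − m₂) mod p = 32·(27 − 8) mod 59 = 18.
m = m₂ + h·q = 8 + 18·83 = 1502.

1502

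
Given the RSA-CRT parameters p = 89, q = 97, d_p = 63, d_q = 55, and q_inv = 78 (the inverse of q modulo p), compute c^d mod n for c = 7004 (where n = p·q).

m₁ = c^(d_p) mod p: c ≡ 62 (mod 89), and 62^63 mod 89 = 23.
m₂ = c^(d_q) mod q: c ≡ 20 (mod 97), and 20^55 mod 97 = 69.
h = q_inv·(m₁ − m₂) mod p = 78·(23 − 69) mod 89 = 61.
m = m₂ + h·q = 69 + 61·97 = 5986.

5986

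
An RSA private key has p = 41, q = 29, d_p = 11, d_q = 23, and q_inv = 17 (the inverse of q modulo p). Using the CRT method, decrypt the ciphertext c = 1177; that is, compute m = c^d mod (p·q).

m₁ = c^(d_p) mod p: c ≡ 29 (mod 41), and 29^11 mod 41 = 15.
m₂ = c^(d_q) mod q: c ≡ 17 (mod 29), and 17^23 mod 29 = 12.
h = q_inv·(m₁ − m₂) mod p = 17·(15 − 12) mod 41 = 10.
m = m₂ + h·q = 12 + 10·29 = 302.

302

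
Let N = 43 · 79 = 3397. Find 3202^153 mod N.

Mod 43: 3202 ≡ 20; by Fermat, exponent reduces to 153 mod 42 = 27; 20^27 ≡ 39 (mod 43).
Mod 79: 3202 ≡ 42; by Fermat, exponent reduces to 153 mod 78 = 75; 42^75 ≡ 62 (mod 79).
Combine by CRT: x ≡ 39 (mod 43), x ≡ 62 (mod 79) ⇒ x ≡ 2748 (mod 3397).

2748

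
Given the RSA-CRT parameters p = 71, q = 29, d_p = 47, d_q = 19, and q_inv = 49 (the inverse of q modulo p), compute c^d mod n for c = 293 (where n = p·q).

888

m₁ = c^(d_p) mod p: c ≡ 9 (mod 71), and 9^47 mod 71 = 36.
m₂ = c^(d_q) mod q: c ≡ 3 (mod 29), and 3^19 mod 29 = 18.
h = q_inv·(m₁ − m₂) mod p = 49·(36 − 18) mod 71 = 30.
m = m₂ + h·q = 18 + 30·29 = 888.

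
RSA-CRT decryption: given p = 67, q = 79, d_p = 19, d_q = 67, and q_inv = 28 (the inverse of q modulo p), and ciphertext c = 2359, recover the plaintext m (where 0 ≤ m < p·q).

m₁ = c^(d_p) mod p: c ≡ 14 (mod 67), and 14^19 mod 67 = 22.
m₂ = c^(d_q) mod q: c ≡ 68 (mod 79), and 68^67 mod 79 = 60.
h = q_inv·(m₁ − m₂) mod p = 28·(22 − 60) mod 67 = 8.
m = m₂ + h·q = 60 + 8·79 = 692.

692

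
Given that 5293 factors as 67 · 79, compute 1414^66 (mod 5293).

403

Mod 67: 1414 ≡ 7; since 66 | 66, by Fermat 7^66 ≡ 1 (mod 67).
Mod 79: 1414 ≡ 71; 71^66 ≡ 8 (mod 79).
Combine by CRT: x ≡ 1 (mod 67), x ≡ 8 (mod 79) ⇒ x ≡ 403 (mod 5293).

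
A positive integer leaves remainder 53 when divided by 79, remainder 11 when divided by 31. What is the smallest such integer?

290

Combine the congruences pairwise.
From m ≡ 53 (mod 79) write m = 53 + 79t. Substituting into m ≡ 11 (mod 31) gives 79t ≡ 20 (mod 31), and since 17⁻¹ ≡ 11 (mod 31), t ≡ 3. Hence m ≡ 53 + 79·3 = 290 (mod 2449).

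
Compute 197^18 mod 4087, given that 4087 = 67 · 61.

Mod 67: 197 ≡ 63; 63^18 ≡ 59 (mod 67).
Mod 61: 197 ≡ 14; 14^18 ≡ 1 (mod 61).
Combine by CRT: x ≡ 59 (mod 67), x ≡ 1 (mod 61) ⇒ x ≡ 2136 (mod 4087).

2136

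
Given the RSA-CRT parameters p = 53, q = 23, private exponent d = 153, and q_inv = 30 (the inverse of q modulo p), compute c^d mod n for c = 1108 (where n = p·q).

834

d_p = d mod (p−1) = 153 mod 52 = 49; d_q = d mod (q−1) = 21.
m₁ = c^(d_p) mod p: c ≡ 48 (mod 53), and 48^49 mod 53 = 39.
m₂ = c^(d_q) mod q: c ≡ 4 (mod 23), and 4^21 mod 23 = 6.
h = q_inv·(m₁ − m₂) mod p = 30·(39 − 6) mod 53 = 36.
m = m₂ + h·q = 6 + 36·23 = 834.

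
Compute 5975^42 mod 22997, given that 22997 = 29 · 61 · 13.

9281

Mod 29: 5975 ≡ 1; by Fermat, exponent reduces to 42 mod 28 = 14; 1^14 ≡ 1 (mod 29).
Mod 61: 5975 ≡ 58; 58^42 ≡ 9 (mod 61).
Mod 13: 5975 ≡ 8; by Fermat, exponent reduces to 42 mod 12 = 6; 8^6 ≡ 12 (mod 13).
Combine by CRT: x ≡ 1 (mod 29), x ≡ 9 (mod 61), x ≡ 12 (mod 13) ⇒ x ≡ 9281 (mod 22997).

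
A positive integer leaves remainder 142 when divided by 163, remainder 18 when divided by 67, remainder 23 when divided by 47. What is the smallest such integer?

Combine the congruences pairwise.
From t ≡ 142 (mod 163) write t = 142 + 163s. Substituting into t ≡ 18 (mod 67) gives 163s ≡ 10 (mod 67), and since 29⁻¹ ≡ 37 (mod 67), s ≡ 35. Hence t ≡ 142 + 163·35 = 5847 (mod 10921).
From t ≡ 5847 (mod 10921) write t = 5847 + 10921s. Substituting into t ≡ 23 (mod 47) gives 10921s ≡ 4 (mod 47), and since 17⁻¹ ≡ 36 (mod 47), s ≡ 3. Hence t ≡ 5847 + 10921·3 = 38610 (mod 513287).

38610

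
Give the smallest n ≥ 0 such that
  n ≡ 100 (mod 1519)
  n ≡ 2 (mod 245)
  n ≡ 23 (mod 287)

gcd(1519, 245) = 49 and 49 | (2 − 100), so the pair is consistent; merging gives n ≡ 4657 (mod 7595), where 7595 = lcm(1519, 245).
gcd(7595, 287) = 7 and 7 | (23 − 4657), so the pair is consistent; merging gives n ≡ 35037 (mod 311395), where 311395 = lcm(7595, 287).
The solution is unique modulo lcm(1519, 245, 287) = 311395.

35037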